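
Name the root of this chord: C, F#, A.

Reordering C, F#, A into stacked thirds gives F#–A–C; the bottom of that stack, F#, is the root.

F#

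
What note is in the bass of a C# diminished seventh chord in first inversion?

E

The third of C# diminished seventh (C#–E–G–Bb) is E; that is the bass in first inversion.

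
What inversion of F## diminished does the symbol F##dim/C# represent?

second inversion

F##dim/C# means F## diminished with C# in the bass. C# is the fifth of F## diminished (F##–A#–C#), so this is second inversion.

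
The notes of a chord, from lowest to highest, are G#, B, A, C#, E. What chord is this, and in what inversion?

A major ninth, third inversion

Reducing to letter names: G#, B, A, C#, E. These stack in thirds as A–C#–E–G#–B — an A major ninth chord.
With the seventh (G#) in the bass, the chord is in third inversion.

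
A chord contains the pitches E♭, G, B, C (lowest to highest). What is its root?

C

Eb, G, B, C are the tones of a C minor-major seventh chord (C–Eb–G–B), making C the root.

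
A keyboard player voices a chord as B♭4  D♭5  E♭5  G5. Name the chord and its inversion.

Eb dominant seventh, second inversion

The pitch classes Bb, Db, Eb, G arrange in thirds as Eb–G–Bb–Db: an Eb dominant seventh chord.
With the fifth (Bb) in the bass, the chord is in second inversion (figured bass 4/3).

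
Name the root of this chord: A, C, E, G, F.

F

A, C, E, G, F are the tones of an F major ninth chord (F–A–C–E–G), making F the root.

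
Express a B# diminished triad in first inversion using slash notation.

First inversion of B# diminished has the third (D#) in the bass. As a slash chord: B#dim/D#.

B#dim/D#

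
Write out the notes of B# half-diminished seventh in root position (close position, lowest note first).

B# half-diminished seventh is B#–D#–F#–A#. Root position puts the root (B#) in the bass, with the remaining tones above: B#, D#, F#, A#.

B#, D#, F#, A#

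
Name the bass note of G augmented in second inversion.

D#

The fifth of G augmented (G–B–D#) is D#; that is the bass in second inversion.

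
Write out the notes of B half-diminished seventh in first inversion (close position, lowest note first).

The chord tones are B–D–F–A. With the third (D) lowest for first inversion: D, F, A, B.

D, F, A, B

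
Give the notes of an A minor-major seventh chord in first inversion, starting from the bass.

A minor-major seventh is A–C–E–G#. First inversion puts the third (C) in the bass, with the remaining tones above: C, E, G#, A.

C, E, G#, A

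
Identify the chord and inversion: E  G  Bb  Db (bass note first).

E diminished seventh, root position

Reducing to letter names: E, G, Bb, Db. These stack in thirds as E–G–Bb–Db — an E diminished seventh chord.
With the root (E) in the bass, the chord is in root position (figured bass 7).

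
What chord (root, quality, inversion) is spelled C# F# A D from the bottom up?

D major seventh, third inversion

The distinct note names are C#, F#, A, D. Stacked in thirds they read D–F#–A–C#, which is a major seventh chord on D.
C# is the seventh of D major seventh; seventh in the bass means third inversion (figured bass 4/2).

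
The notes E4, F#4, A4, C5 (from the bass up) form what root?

F#

E, F#, A, C are the tones of an F# half-diminished seventh chord (F#–A–C–E), making F# the root.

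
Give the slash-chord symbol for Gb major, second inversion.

Gb/Db

Second inversion of Gb major has the fifth (Db) in the bass. As a slash chord: Gb/Db.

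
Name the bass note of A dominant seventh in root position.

A

In root position the root is lowest. For A dominant seventh (A–C#–E–G) that is A.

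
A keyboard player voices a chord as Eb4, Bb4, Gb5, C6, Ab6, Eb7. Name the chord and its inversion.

Ab dominant ninth, second inversion

The pitch classes Eb, Bb, Gb, C, Ab arrange in thirds as Ab–C–Eb–Gb–Bb: an Ab dominant ninth chord.
The lowest note is Eb, the fifth of the chord, so this is second inversion.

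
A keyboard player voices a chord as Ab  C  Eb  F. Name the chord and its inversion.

F minor seventh, first inversion

Reducing to letter names: Ab, C, Eb, F. These stack in thirds as F–Ab–C–Eb — an F minor seventh chord.
The lowest note is Ab, the third of the chord, so this is first inversion (figured bass 6/5).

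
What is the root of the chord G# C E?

C

Reordering G#, C, E into stacked thirds gives C–E–G#; the bottom of that stack, C, is the root.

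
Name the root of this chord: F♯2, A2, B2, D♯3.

B

The distinct letter names are F#, A, B, D#. Arranged as a stack of thirds they read B–D#–F#–A, so B is the root (a B dominant seventh chord).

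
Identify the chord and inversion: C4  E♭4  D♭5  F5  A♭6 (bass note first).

The distinct note names are C, Eb, Db, F, Ab. Stacked in thirds they read Db–F–Ab–C–Eb, which is a major ninth chord on Db.
With the seventh (C) in the bass, the chord is in third inversion.

Db major ninth, third inversion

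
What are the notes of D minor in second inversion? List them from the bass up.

Spelling D minor: D–F–A. In second inversion the fifth is bass, giving A, D, F from the bottom.

A, D, F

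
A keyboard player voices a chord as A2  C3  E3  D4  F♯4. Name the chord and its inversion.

The pitch classes A, C, E, D, F# arrange in thirds as D–F#–A–C–E: a D dominant ninth chord.
With the fifth (A) in the bass, the chord is in second inversion.

D dominant ninth, second inversion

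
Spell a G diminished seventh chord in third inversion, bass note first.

Fb, G, Bb, Db

G diminished seventh is G–Bb–Db–Fb. Third inversion puts the seventh (Fb) in the bass, with the remaining tones above: Fb, G, Bb, Db.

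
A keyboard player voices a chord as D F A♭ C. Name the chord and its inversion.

D half-diminished seventh, root position

Reducing to letter names: D, F, Ab, C. These stack in thirds as D–F–Ab–C — a D half-diminished seventh chord.
The lowest note is D, the root of the chord, so this is root position (figured bass 7).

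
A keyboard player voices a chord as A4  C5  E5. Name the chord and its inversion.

The distinct note names are A, C, E. Stacked in thirds they read A–C–E, which is a minor triad on A.
A is the root of A minor; root in the bass means root position (figured bass 5/3).

A minor, root position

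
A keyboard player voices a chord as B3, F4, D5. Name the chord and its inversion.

Reducing to letter names: B, F, D. These stack in thirds as B–D–F — a B diminished triad.
The lowest note is B, the root of the chord, so this is root position (figured bass 5/3).

B diminished, root position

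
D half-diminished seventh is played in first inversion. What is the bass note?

In first inversion the third is lowest. For D half-diminished seventh (D–F–Ab–C) that is F.

F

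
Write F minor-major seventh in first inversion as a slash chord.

Fm(maj7)/Ab

First inversion of F minor-major seventh has the third (Ab) in the bass. As a slash chord: Fm(maj7)/Ab.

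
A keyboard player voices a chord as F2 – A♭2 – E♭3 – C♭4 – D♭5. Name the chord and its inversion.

Db dominant ninth, first inversion

The distinct note names are F, Ab, Eb, Cb, Db. Stacked in thirds they read Db–F–Ab–Cb–Eb, which is a dominant ninth chord on Db.
With the third (F) in the bass, the chord is in first inversion.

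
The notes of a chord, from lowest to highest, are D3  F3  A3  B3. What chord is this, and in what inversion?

B half-diminished seventh, first inversion

The distinct note names are D, F, A, B. Stacked in thirds they read B–D–F–A, which is a half-diminished seventh chord on B.
D is the third of B half-diminished seventh; third in the bass means first inversion (figured bass 6/5).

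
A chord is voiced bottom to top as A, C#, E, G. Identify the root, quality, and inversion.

A dominant seventh, root position

The pitch classes A, C#, E, G arrange in thirds as A–C#–E–G: an A dominant seventh chord.
A is the root of A dominant seventh; root in the bass means root position (figured bass 7).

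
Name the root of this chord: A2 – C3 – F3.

Reordering A, C, F into stacked thirds gives F–A–C; the bottom of that stack, F, is the root.

F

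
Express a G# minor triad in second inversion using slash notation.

Second inversion of G# minor has the fifth (D#) in the bass. As a slash chord: G#m/D#.

G#m/D#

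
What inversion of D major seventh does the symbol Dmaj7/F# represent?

Dmaj7/F# means D major seventh with F# in the bass. F# is the third of D major seventh (D–F#–A–C#), so this is first inversion.

first inversion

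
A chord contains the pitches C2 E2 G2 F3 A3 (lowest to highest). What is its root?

C, E, G, F, A are the tones of an F major ninth chord (F–A–C–E–G), making F the root.

F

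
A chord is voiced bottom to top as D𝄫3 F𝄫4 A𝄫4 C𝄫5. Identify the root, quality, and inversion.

The distinct note names are Dbb, Fbb, Abb, Cbb. Stacked in thirds they read Dbb–Fbb–Abb–Cbb, which is a minor seventh chord on Dbb.
With the root (Dbb) in the bass, the chord is in root position (figured bass 7).

Dbb minor seventh, root position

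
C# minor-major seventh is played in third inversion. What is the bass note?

C# minor-major seventh is C#–E–G#–B#. Third inversion places the seventh in the bass: B#.

B#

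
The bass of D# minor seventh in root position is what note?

D#

The root of D# minor seventh (D#–F#–A#–C#) is D#; that is the bass in root position.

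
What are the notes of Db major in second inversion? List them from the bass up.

Ab, Db, F

Spelling Db major: Db–F–Ab. In second inversion the fifth is bass, giving Ab, Db, F from the bottom.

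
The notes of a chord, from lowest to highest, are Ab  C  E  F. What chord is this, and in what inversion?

The pitch classes Ab, C, E, F arrange in thirds as F–Ab–C–E: an F minor-major seventh chord.
With the third (Ab) in the bass, the chord is in first inversion (figured bass 6/5).

F minor-major seventh, first inversion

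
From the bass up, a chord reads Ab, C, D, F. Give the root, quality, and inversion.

D half-diminished seventh, second inversion

The pitch classes Ab, C, D, F arrange in thirds as D–F–Ab–C: a D half-diminished seventh chord.
The lowest note is Ab, the fifth of the chord, so this is second inversion (figured bass 4/3).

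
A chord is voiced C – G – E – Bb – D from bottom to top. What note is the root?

C, G, E, Bb, D are the tones of a C dominant ninth chord (C–E–G–Bb–D), making C the root.

C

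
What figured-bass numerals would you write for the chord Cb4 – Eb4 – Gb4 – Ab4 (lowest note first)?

The notes Cb, Eb, Gb, Ab stack in thirds as Ab–Cb–Eb–Gb — an Ab minor seventh chord. The bass Cb is the third, so this is first inversion: figured 6/5.

6/5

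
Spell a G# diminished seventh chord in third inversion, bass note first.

Spelling G# diminished seventh: G#–B–D–F. In third inversion the seventh is bass, giving F, G#, B, D from the bottom.

F, G#, B, D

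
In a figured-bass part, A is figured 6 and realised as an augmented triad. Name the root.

The figures 6 mean the third of the chord is in the bass. If A is the third of an augmented triad, the root is F (chord tones F–A–C#).

F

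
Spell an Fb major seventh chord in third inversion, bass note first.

Eb, Fb, Ab, Cb

Fb major seventh is Fb–Ab–Cb–Eb. Third inversion puts the seventh (Eb) in the bass, with the remaining tones above: Eb, Fb, Ab, Cb.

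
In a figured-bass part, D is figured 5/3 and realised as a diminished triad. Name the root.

D

The figures 5/3 mean the root of the chord is in the bass. If D is the root of a diminished triad, the root is D (chord tones D–F–Ab).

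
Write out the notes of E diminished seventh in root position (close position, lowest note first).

E diminished seventh is E–G–Bb–Db. Root position puts the root (E) in the bass, with the remaining tones above: E, G, Bb, Db.

E, G, Bb, Db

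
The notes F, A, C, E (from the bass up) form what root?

The distinct letter names are F, A, C, E. Arranged as a stack of thirds they read F–A–C–E, so F is the root (an F major seventh chord).

F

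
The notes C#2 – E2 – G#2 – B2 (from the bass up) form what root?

Reordering C#, E, G#, B into stacked thirds gives C#–E–G#–B; the bottom of that stack, C#, is the root.

C#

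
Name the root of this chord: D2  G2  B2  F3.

G

D, G, B, F are the tones of a G dominant seventh chord (G–B–D–F), making G the root.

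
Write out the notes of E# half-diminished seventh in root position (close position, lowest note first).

E#, G#, B, D#

E# half-diminished seventh is E#–G#–B–D#. Root position puts the root (E#) in the bass, with the remaining tones above: E#, G#, B, D#.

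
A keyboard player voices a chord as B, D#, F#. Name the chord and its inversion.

B major, root position

Reducing to letter names: B, D#, F#. These stack in thirds as B–D#–F# — a B major triad.
The lowest note is B, the root of the chord, so this is root position (figured bass 5/3).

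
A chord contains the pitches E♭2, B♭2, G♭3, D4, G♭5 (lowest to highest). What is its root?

The distinct letter names are Eb, Bb, Gb, D. Arranged as a stack of thirds they read Eb–Gb–Bb–D, so Eb is the root (an Eb minor-major seventh chord).

Eb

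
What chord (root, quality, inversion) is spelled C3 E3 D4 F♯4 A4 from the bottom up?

D dominant ninth, third inversion

The distinct note names are C, E, D, F#, A. Stacked in thirds they read D–F#–A–C–E, which is a dominant ninth chord on D.
C is the seventh of D dominant ninth; seventh in the bass means third inversion.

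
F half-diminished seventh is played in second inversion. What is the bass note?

Cb

The fifth of F half-diminished seventh (F–Ab–Cb–Eb) is Cb; that is the bass in second inversion.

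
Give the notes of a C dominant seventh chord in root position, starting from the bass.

C, E, G, Bb

C dominant seventh is C–E–G–Bb. Root position puts the root (C) in the bass, with the remaining tones above: C, E, G, Bb.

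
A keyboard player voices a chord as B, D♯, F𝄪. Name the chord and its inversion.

B augmented, root position

The pitch classes B, D#, F## arrange in thirds as B–D#–F##: a B augmented triad.
With the root (B) in the bass, the chord is in root position (figured bass 5/3).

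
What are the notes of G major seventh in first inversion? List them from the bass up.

B, D, F#, G

Spelling G major seventh: G–B–D–F#. In first inversion the third is bass, giving B, D, F#, G from the bottom.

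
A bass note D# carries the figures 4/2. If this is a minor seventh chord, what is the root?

E#

The figures 4/2 mean the seventh of the chord is in the bass. If D# is the seventh of a minor seventh chord, the root is E# (chord tones E#–G#–B#–D#).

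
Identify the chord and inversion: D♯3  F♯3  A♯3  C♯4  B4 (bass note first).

The distinct note names are D#, F#, A#, C#, B. Stacked in thirds they read B–D#–F#–A#–C#, which is a major ninth chord on B.
With the third (D#) in the bass, the chord is in first inversion.

B major ninth, first inversion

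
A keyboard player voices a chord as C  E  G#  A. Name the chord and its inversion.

A minor-major seventh, first inversion

The distinct note names are C, E, G#, A. Stacked in thirds they read A–C–E–G#, which is a minor-major seventh chord on A.
The lowest note is C, the third of the chord, so this is first inversion (figured bass 6/5).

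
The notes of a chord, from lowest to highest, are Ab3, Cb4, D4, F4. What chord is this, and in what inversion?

Reducing to letter names: Ab, Cb, D, F. These stack in thirds as D–F–Ab–Cb — a D diminished seventh chord.
Ab is the fifth of D diminished seventh; fifth in the bass means second inversion (figured bass 4/3).

D diminished seventh, second inversion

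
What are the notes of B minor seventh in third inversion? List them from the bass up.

A, B, D, F#

Spelling B minor seventh: B–D–F#–A. In third inversion the seventh is bass, giving A, B, D, F# from the bottom.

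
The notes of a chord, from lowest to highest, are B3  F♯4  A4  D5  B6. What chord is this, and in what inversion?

The distinct note names are B, F#, A, D. Stacked in thirds they read B–D–F#–A, which is a minor seventh chord on B.
B is the root of B minor seventh; root in the bass means root position (figured bass 7).

B minor seventh, root position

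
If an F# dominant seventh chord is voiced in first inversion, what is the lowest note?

A#

F# dominant seventh is F#–A#–C#–E. First inversion places the third in the bass: A#.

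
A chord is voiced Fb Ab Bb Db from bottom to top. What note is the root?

The distinct letter names are Fb, Ab, Bb, Db. Arranged as a stack of thirds they read Bb–Db–Fb–Ab, so Bb is the root (a Bb half-diminished seventh chord).

Bb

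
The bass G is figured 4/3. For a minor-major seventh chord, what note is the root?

C

The figures 4/3 mean the fifth of the chord is in the bass. If G is the fifth of a minor-major seventh chord, the root is C (chord tones C–Eb–G–B).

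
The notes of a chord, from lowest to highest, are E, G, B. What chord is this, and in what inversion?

Reducing to letter names: E, G, B. These stack in thirds as E–G–B — an E minor triad.
With the root (E) in the bass, the chord is in root position (figured bass 5/3).

E minor, root position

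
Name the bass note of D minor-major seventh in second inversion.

The fifth of D minor-major seventh (D–F–A–C#) is A; that is the bass in second inversion.

A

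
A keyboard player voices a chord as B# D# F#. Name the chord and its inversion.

The distinct note names are B#, D#, F#. Stacked in thirds they read B#–D#–F#, which is a diminished triad on B#.
The lowest note is B#, the root of the chord, so this is root position (figured bass 5/3).

B# diminished, root position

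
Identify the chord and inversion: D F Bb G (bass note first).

G minor seventh, second inversion

The pitch classes D, F, Bb, G arrange in thirds as G–Bb–D–F: a G minor seventh chord.
D is the fifth of G minor seventh; fifth in the bass means second inversion (figured bass 4/3).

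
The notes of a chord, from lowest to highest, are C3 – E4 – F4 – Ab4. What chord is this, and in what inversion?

The pitch classes C, E, F, Ab arrange in thirds as F–Ab–C–E: an F minor-major seventh chord.
The lowest note is C, the fifth of the chord, so this is second inversion (figured bass 4/3).

F minor-major seventh, second inversion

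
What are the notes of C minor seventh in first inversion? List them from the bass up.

Eb, G, Bb, C

The chord tones are C–Eb–G–Bb. With the third (Eb) lowest for first inversion: Eb, G, Bb, C.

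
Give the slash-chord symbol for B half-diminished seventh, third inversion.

Bø7/A

Third inversion of B half-diminished seventh has the seventh (A) in the bass. As a slash chord: Bø7/A.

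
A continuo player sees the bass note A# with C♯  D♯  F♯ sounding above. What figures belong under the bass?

The notes A#, C#, D#, F# stack in thirds as D#–F#–A#–C# — a D# minor seventh chord. The bass A# is the fifth, so this is second inversion: figured 4/3.

4/3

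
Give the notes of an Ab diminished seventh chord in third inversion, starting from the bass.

Gbb, Ab, Cb, Ebb

The chord tones are Ab–Cb–Ebb–Gbb. With the seventh (Gbb) lowest for third inversion: Gbb, Ab, Cb, Ebb.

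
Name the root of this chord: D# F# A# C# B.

B

The distinct letter names are D#, F#, A#, C#, B. Arranged as a stack of thirds they read B–D#–F#–A#–C#, so B is the root (a B major ninth chord).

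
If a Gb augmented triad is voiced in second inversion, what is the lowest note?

D

The fifth of Gb augmented (Gb–Bb–D) is D; that is the bass in second inversion.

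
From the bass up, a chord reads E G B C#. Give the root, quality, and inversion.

C# half-diminished seventh, first inversion

Reducing to letter names: E, G, B, C#. These stack in thirds as C#–E–G–B — a C# half-diminished seventh chord.
The lowest note is E, the third of the chord, so this is first inversion (figured bass 6/5).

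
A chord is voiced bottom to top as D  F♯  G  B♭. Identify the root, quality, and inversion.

Reducing to letter names: D, F#, G, Bb. These stack in thirds as G–Bb–D–F# — a G minor-major seventh chord.
The lowest note is D, the fifth of the chord, so this is second inversion (figured bass 4/3).

G minor-major seventh, second inversion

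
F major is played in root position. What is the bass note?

In root position the root is lowest. For F major (F–A–C) that is F.

F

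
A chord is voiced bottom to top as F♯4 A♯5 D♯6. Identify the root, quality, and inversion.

D# minor, first inversion

Reducing to letter names: F#, A#, D#. These stack in thirds as D#–F#–A# — a D# minor triad.
The lowest note is F#, the third of the chord, so this is first inversion (figured bass 6).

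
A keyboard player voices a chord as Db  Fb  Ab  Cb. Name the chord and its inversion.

The distinct note names are Db, Fb, Ab, Cb. Stacked in thirds they read Db–Fb–Ab–Cb, which is a minor seventh chord on Db.
With the root (Db) in the bass, the chord is in root position (figured bass 7).

Db minor seventh, root position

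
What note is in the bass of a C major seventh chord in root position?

C

The root of C major seventh (C–E–G–B) is C; that is the bass in root position.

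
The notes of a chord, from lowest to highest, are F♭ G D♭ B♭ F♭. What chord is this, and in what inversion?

G diminished seventh, third inversion

Reducing to letter names: Fb, G, Db, Bb. These stack in thirds as G–Bb–Db–Fb — a G diminished seventh chord.
Fb is the seventh of G diminished seventh; seventh in the bass means third inversion (figured bass 4/2).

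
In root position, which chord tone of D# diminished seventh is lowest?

In root position the root is lowest. For D# diminished seventh (D#–F#–A–C) that is D#.

D#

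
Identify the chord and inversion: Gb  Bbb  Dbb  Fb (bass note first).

Reducing to letter names: Gb, Bbb, Dbb, Fb. These stack in thirds as Gb–Bbb–Dbb–Fb — a Gb half-diminished seventh chord.
With the root (Gb) in the bass, the chord is in root position (figured bass 7).

Gb half-diminished seventh, root position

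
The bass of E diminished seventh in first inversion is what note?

The third of E diminished seventh (E–G–Bb–Db) is G; that is the bass in first inversion.

G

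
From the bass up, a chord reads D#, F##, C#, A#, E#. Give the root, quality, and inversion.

D# dominant ninth, root position

Reducing to letter names: D#, F##, C#, A#, E#. These stack in thirds as D#–F##–A#–C#–E# — a D# dominant ninth chord.
D# is the root of D# dominant ninth; root in the bass means root position.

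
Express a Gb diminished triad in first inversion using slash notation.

Gbdim/Bbb

First inversion of Gb diminished has the third (Bbb) in the bass. As a slash chord: Gbdim/Bbb.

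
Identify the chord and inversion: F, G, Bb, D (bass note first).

G minor seventh, third inversion

The distinct note names are F, G, Bb, D. Stacked in thirds they read G–Bb–D–F, which is a minor seventh chord on G.
F is the seventh of G minor seventh; seventh in the bass means third inversion (figured bass 4/2).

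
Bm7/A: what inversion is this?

third inversion

Bm7/A means B minor seventh with A in the bass. A is the seventh of B minor seventh (B–D–F#–A), so this is third inversion.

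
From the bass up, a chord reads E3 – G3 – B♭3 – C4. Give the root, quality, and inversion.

The pitch classes E, G, Bb, C arrange in thirds as C–E–G–Bb: a C dominant seventh chord.
E is the third of C dominant seventh; third in the bass means first inversion (figured bass 6/5).

C dominant seventh, first inversion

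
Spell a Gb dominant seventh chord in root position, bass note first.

Gb dominant seventh is Gb–Bb–Db–Fb. Root position puts the root (Gb) in the bass, with the remaining tones above: Gb, Bb, Db, Fb.

Gb, Bb, Db, Fb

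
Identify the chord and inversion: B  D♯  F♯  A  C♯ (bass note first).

The distinct note names are B, D#, F#, A, C#. Stacked in thirds they read B–D#–F#–A–C#, which is a dominant ninth chord on B.
The lowest note is B, the root of the chord, so this is root position.

B dominant ninth, root position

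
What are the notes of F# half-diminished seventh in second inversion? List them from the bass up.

Spelling F# half-diminished seventh: F#–A–C–E. In second inversion the fifth is bass, giving C, E, F#, A from the bottom.

C, E, F#, A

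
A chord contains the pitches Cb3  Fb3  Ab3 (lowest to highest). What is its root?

The distinct letter names are Cb, Fb, Ab. Arranged as a stack of thirds they read Fb–Ab–Cb, so Fb is the root (an Fb major triad).

Fb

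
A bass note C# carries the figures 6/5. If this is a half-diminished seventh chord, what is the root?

The figures 6/5 mean the third of the chord is in the bass. If C# is the third of a half-diminished seventh chord, the root is A# (chord tones A#–C#–E–G#).

A#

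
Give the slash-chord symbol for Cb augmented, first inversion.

Cbaug/Eb

First inversion of Cb augmented has the third (Eb) in the bass. As a slash chord: Cbaug/Eb.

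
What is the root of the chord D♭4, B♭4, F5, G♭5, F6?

The distinct letter names are Db, Bb, F, Gb. Arranged as a stack of thirds they read Gb–Bb–Db–F, so Gb is the root (a Gb major seventh chord).

Gb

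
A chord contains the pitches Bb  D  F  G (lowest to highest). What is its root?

G

Bb, D, F, G are the tones of a G minor seventh chord (G–Bb–D–F), making G the root.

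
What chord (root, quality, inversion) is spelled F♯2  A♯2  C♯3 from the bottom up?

F# major, root position

The pitch classes F#, A#, C# arrange in thirds as F#–A#–C#: an F# major triad.
F# is the root of F# major; root in the bass means root position (figured bass 5/3).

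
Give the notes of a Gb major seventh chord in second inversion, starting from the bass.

Spelling Gb major seventh: Gb–Bb–Db–F. In second inversion the fifth is bass, giving Db, F, Gb, Bb from the bottom.

Db, F, Gb, Bb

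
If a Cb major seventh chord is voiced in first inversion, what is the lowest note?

The third of Cb major seventh (Cb–Eb–Gb–Bb) is Eb; that is the bass in first inversion.

Eb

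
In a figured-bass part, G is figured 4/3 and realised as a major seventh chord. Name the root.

The figures 4/3 mean the fifth of the chord is in the bass. If G is the fifth of a major seventh chord, the root is C (chord tones C–E–G–B).

C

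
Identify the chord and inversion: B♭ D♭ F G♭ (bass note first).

Gb major seventh, first inversion

The distinct note names are Bb, Db, F, Gb. Stacked in thirds they read Gb–Bb–Db–F, which is a major seventh chord on Gb.
With the third (Bb) in the bass, the chord is in first inversion (figured bass 6/5).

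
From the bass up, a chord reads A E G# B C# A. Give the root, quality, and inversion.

Reducing to letter names: A, E, G#, B, C#. These stack in thirds as A–C#–E–G#–B — an A major ninth chord.
With the root (A) in the bass, the chord is in root position.

A major ninth, root position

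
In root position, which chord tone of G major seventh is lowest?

G

In root position the root is lowest. For G major seventh (G–B–D–F#) that is G.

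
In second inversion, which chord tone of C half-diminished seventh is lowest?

Gb

C half-diminished seventh is C–Eb–Gb–Bb. Second inversion places the fifth in the bass: Gb.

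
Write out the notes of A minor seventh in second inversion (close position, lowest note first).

Spelling A minor seventh: A–C–E–G. In second inversion the fifth is bass, giving E, G, A, C from the bottom.

E, G, A, C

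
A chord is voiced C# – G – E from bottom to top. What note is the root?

Reordering C#, G, E into stacked thirds gives C#–E–G; the bottom of that stack, C#, is the root.

C#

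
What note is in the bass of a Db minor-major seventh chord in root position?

The root of Db minor-major seventh (Db–Fb–Ab–C) is Db; that is the bass in root position.

Db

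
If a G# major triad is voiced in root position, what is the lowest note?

G#

G# major is G#–B#–D#. Root position places the root in the bass: G#.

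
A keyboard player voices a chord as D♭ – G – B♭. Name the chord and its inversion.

The distinct note names are Db, G, Bb. Stacked in thirds they read G–Bb–Db, which is a diminished triad on G.
With the fifth (Db) in the bass, the chord is in second inversion (figured bass 6/4).

G diminished, second inversion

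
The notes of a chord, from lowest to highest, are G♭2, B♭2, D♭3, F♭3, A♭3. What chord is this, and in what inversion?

Gb dominant ninth, root position

The distinct note names are Gb, Bb, Db, Fb, Ab. Stacked in thirds they read Gb–Bb–Db–Fb–Ab, which is a dominant ninth chord on Gb.
The lowest note is Gb, the root of the chord, so this is root position.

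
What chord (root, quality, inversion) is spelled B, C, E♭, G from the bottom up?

C minor-major seventh, third inversion

The distinct note names are B, C, Eb, G. Stacked in thirds they read C–Eb–G–B, which is a minor-major seventh chord on C.
The lowest note is B, the seventh of the chord, so this is third inversion (figured bass 4/2).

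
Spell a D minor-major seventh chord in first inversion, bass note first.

D minor-major seventh is D–F–A–C#. First inversion puts the third (F) in the bass, with the remaining tones above: F, A, C#, D.

F, A, C#, D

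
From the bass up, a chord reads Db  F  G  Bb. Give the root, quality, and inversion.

The distinct note names are Db, F, G, Bb. Stacked in thirds they read G–Bb–Db–F, which is a half-diminished seventh chord on G.
The lowest note is Db, the fifth of the chord, so this is second inversion (figured bass 4/3).

G half-diminished seventh, second inversion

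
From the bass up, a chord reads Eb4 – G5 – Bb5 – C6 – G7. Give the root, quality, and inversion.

C minor seventh, first inversion

Reducing to letter names: Eb, G, Bb, C. These stack in thirds as C–Eb–G–Bb — a C minor seventh chord.
Eb is the third of C minor seventh; third in the bass means first inversion (figured bass 6/5).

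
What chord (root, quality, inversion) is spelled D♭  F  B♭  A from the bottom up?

The pitch classes Db, F, Bb, A arrange in thirds as Bb–Db–F–A: a Bb minor-major seventh chord.
Db is the third of Bb minor-major seventh; third in the bass means first inversion (figured bass 6/5).

Bb minor-major seventh, first inversion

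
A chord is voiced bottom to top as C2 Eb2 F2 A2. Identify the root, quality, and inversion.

Reducing to letter names: C, Eb, F, A. These stack in thirds as F–A–C–Eb — an F dominant seventh chord.
With the fifth (C) in the bass, the chord is in second inversion (figured bass 4/3).

F dominant seventh, second inversion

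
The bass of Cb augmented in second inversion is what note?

The fifth of Cb augmented (Cb–Eb–G) is G; that is the bass in second inversion.

G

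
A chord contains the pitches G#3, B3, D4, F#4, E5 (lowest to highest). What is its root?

E

G#, B, D, F#, E are the tones of an E dominant ninth chord (E–G#–B–D–F#), making E the root.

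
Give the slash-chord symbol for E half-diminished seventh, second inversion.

Eø7/Bb

Second inversion of E half-diminished seventh has the fifth (Bb) in the bass. As a slash chord: Eø7/Bb.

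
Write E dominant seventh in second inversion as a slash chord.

E7/B

Second inversion of E dominant seventh has the fifth (B) in the bass. As a slash chord: E7/B.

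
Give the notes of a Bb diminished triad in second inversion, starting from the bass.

Fb, Bb, Db

Bb diminished is Bb–Db–Fb. Second inversion puts the fifth (Fb) in the bass, with the remaining tones above: Fb, Bb, Db.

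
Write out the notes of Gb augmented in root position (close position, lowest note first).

Spelling Gb augmented: Gb–Bb–D. In root position the root is bass, giving Gb, Bb, D from the bottom.

Gb, Bb, D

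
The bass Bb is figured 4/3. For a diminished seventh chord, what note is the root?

The figures 4/3 mean the fifth of the chord is in the bass. If Bb is the fifth of a diminished seventh chord, the root is E (chord tones E–G–Bb–Db).

E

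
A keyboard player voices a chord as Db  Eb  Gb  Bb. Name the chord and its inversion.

Eb minor seventh, third inversion

The pitch classes Db, Eb, Gb, Bb arrange in thirds as Eb–Gb–Bb–Db: an Eb minor seventh chord.
Db is the seventh of Eb minor seventh; seventh in the bass means third inversion (figured bass 4/2).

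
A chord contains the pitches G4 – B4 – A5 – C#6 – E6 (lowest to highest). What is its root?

A

G, B, A, C#, E are the tones of an A dominant ninth chord (A–C#–E–G–B), making A the root.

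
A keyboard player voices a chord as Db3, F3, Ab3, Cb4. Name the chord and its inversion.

Db dominant seventh, root position

Reducing to letter names: Db, F, Ab, Cb. These stack in thirds as Db–F–Ab–Cb — a Db dominant seventh chord.
With the root (Db) in the bass, the chord is in root position (figured bass 7).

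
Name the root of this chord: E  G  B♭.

E

Reordering E, G, Bb into stacked thirds gives E–G–Bb; the bottom of that stack, E, is the root.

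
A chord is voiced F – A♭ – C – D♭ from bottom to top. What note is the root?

The distinct letter names are F, Ab, C, Db. Arranged as a stack of thirds they read Db–F–Ab–C, so Db is the root (a Db major seventh chord).

Db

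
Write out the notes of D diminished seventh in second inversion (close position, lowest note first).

Ab, Cb, D, F

Spelling D diminished seventh: D–F–Ab–Cb. In second inversion the fifth is bass, giving Ab, Cb, D, F from the bottom.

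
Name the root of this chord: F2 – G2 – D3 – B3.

Reordering F, G, D, B into stacked thirds gives G–B–D–F; the bottom of that stack, G, is the root.

G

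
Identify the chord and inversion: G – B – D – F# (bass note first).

Reducing to letter names: G, B, D, F#. These stack in thirds as G–B–D–F# — a G major seventh chord.
G is the root of G major seventh; root in the bass means root position (figured bass 7).

G major seventh, root position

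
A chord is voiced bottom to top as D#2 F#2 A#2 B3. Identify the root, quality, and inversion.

Reducing to letter names: D#, F#, A#, B. These stack in thirds as B–D#–F#–A# — a B major seventh chord.
D# is the third of B major seventh; third in the bass means first inversion (figured bass 6/5).

B major seventh, first inversion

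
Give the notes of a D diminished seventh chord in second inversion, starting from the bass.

Ab, Cb, D, F

D diminished seventh is D–F–Ab–Cb. Second inversion puts the fifth (Ab) in the bass, with the remaining tones above: Ab, Cb, D, F.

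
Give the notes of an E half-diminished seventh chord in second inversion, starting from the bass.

Spelling E half-diminished seventh: E–G–Bb–D. In second inversion the fifth is bass, giving Bb, D, E, G from the bottom.

Bb, D, E, G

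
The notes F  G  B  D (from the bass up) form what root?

G

The distinct letter names are F, G, B, D. Arranged as a stack of thirds they read G–B–D–F, so G is the root (a G dominant seventh chord).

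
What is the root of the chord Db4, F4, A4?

Db

Db, F, A are the tones of a Db augmented triad (Db–F–A), making Db the root.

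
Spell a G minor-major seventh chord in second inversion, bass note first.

D, F#, G, Bb

G minor-major seventh is G–Bb–D–F#. Second inversion puts the fifth (D) in the bass, with the remaining tones above: D, F#, G, Bb.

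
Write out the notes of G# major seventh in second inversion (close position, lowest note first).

Spelling G# major seventh: G#–B#–D#–F##. In second inversion the fifth is bass, giving D#, F##, G#, B# from the bottom.

D#, F##, G#, B#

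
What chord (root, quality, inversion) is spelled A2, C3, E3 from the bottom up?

The distinct note names are A, C, E. Stacked in thirds they read A–C–E, which is a minor triad on A.
A is the root of A minor; root in the bass means root position (figured bass 5/3).

A minor, root position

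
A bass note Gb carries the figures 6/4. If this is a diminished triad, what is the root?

C

The figures 6/4 mean the fifth of the chord is in the bass. If Gb is the fifth of a diminished triad, the root is C (chord tones C–Eb–Gb).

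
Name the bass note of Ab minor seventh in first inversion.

Ab minor seventh is Ab–Cb–Eb–Gb. First inversion places the third in the bass: Cb.

Cb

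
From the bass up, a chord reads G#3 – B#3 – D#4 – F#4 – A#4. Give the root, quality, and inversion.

The distinct note names are G#, B#, D#, F#, A#. Stacked in thirds they read G#–B#–D#–F#–A#, which is a dominant ninth chord on G#.
With the root (G#) in the bass, the chord is in root position.

G# dominant ninth, root position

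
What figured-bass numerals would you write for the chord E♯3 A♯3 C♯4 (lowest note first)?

6/4

The notes E#, A#, C# stack in thirds as A#–C#–E# — an A# minor triad. The bass E# is the fifth, so this is second inversion: figured 6/4.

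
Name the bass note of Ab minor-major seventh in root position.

The root of Ab minor-major seventh (Ab–Cb–Eb–G) is Ab; that is the bass in root position.

Ab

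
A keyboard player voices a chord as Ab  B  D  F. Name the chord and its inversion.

B diminished seventh, third inversion

The distinct note names are Ab, B, D, F. Stacked in thirds they read B–D–F–Ab, which is a diminished seventh chord on B.
The lowest note is Ab, the seventh of the chord, so this is third inversion (figured bass 4/2).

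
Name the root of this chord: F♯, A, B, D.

B

F#, A, B, D are the tones of a B minor seventh chord (B–D–F#–A), making B the root.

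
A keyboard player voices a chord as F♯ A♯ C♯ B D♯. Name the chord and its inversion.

B major ninth, second inversion

The pitch classes F#, A#, C#, B, D# arrange in thirds as B–D#–F#–A#–C#: a B major ninth chord.
The lowest note is F#, the fifth of the chord, so this is second inversion.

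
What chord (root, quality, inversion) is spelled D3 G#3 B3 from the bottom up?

G# diminished, second inversion

The pitch classes D, G#, B arrange in thirds as G#–B–D: a G# diminished triad.
With the fifth (D) in the bass, the chord is in second inversion (figured bass 6/4).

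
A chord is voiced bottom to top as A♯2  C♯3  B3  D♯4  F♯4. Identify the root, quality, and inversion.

The pitch classes A#, C#, B, D#, F# arrange in thirds as B–D#–F#–A#–C#: a B major ninth chord.
A# is the seventh of B major ninth; seventh in the bass means third inversion.

B major ninth, third inversion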